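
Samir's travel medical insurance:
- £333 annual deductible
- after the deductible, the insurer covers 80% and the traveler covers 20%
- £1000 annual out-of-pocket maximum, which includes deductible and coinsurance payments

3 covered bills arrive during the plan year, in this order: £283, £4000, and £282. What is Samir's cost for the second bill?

#1 (£283): entire amount goes to the deductible. Traveler pays £283; OOP now £283.
#2 (£4000): £50 to deductible, leaving £3950; 20% of £3950 = £790. Together that's £50 + £790 = £840. Adding that to £283 gives £1123, past the £1000 cap; traveler pays only £1000 − £283 = £717.

£717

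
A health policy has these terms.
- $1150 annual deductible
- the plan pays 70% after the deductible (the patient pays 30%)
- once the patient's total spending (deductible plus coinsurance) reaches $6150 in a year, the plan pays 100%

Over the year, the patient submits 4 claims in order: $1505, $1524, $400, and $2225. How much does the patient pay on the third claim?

$120

Bill 1, $1505: deductible takes $1150, $355 remains; 30% of $355 = $106.50. Patient owes $1256.50 (running OOP $1256.50).
Bill 2, $1524: deductible already satisfied, so patient's share is 30% × $1524 = $457.20. Cost to patient: $457.20. OOP to date $1713.70.
Bill 3, $400: 30% coinsurance on $400 = $120. Cost to patient: $120. OOP to date $1833.70.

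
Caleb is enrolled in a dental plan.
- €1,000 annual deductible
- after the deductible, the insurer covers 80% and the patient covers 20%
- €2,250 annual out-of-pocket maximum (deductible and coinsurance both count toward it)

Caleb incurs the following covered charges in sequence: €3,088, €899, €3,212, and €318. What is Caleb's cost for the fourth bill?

Claim 1 — €3,088: €1,000 finishes the deductible; €2,088 goes to coinsurance; coinsurance €2,088 × 20% = €417.60. Cost to patient: €1,417.60. OOP to date €1,417.60.
Claim 2 — €899: deductible met; 20% of €899 = €179.80. Patient pays €179.80; OOP now €1,597.40.
Claim 3 — €3,212: 20% coinsurance on €3,212 = €642.40. Cost to patient: €642.40. OOP to date €2,239.80.
Claim 4 — €318: 20% coinsurance on €318 = €63.60. That would push OOP to €2,303.40, over the €2,250 cap, so patient pays €2,250 − €2,239.80 = €10.20.

€10.20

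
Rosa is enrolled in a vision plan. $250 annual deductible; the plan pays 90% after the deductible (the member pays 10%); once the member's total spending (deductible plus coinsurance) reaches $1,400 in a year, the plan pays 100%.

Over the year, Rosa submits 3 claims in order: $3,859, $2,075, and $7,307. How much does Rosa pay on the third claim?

Claim 1 ($3,859): deductible takes $250, $3,609 remains; coinsurance $3,609 × 10% = $360.90. Member pays $610.90; OOP now $610.90.
Claim 2 ($2,075): deductible met; 10% of $2,075 = $207.50. Member owes $207.50 (running OOP $818.40).
Claim 3 ($7,307): deductible already satisfied, so member's share is 10% × $7,307 = $730.70. OOP would hit $1,549.10 > $1,400, so the cap limits the member to $1,400 − $818.40 = $581.60.

$581.60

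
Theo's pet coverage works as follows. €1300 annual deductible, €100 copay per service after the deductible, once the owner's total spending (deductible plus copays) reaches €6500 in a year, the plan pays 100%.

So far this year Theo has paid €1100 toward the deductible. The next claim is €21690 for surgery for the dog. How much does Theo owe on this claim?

€1100 of the €1300 deductible is already met, leaving €200.
That leaves €21690 − €200 = €21490 for the copay.
Copay on this service: €100.
So the owner owes €200 + €100 = €300 before any cap.
Total out-of-pocket so far would be €1100 + €300 = €1400, below the €6500 cap — no reduction.

€300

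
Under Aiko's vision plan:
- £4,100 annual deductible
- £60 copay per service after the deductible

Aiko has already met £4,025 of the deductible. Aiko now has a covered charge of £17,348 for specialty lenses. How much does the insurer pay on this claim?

£4,025 of the £4,100 deductible is already met, leaving £75.
The remaining £17,273 (= £17,348 − £75) moves to the copay.
Copay on this service: £60.
Member responsibility: £75 + £60 = £135.
The plan picks up £17,348 − £135 = £17,213.

£17,213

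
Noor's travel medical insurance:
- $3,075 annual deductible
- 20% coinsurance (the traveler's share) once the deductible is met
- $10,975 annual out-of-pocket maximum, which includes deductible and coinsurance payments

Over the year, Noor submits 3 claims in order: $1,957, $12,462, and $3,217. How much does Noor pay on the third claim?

$643.40

Claim 1 — $1,957: entire amount goes to the deductible. Traveler pays $1,957; OOP now $1,957.
Claim 2 — $12,462: $1,118 to deductible, leaving $11,344; coinsurance $11,344 × 20% = $2,268.80. Traveler owes $3,386.80 (running OOP $5,343.80).
Claim 3 — $3,217: deductible already satisfied, so traveler's share is 20% × $3,217 = $643.40. Cost to traveler: $643.40. OOP to date $5,987.20.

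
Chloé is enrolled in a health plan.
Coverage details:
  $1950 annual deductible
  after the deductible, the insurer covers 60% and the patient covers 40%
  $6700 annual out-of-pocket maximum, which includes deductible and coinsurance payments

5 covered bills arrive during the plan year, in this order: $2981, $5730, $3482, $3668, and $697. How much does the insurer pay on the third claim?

$2089.20

Claim 1 ($2981): deductible takes $1950, $1031 remains; coinsurance $1031 × 40% = $412.40. Patient owes $2362.40 (running OOP $2362.40). Plan pays $2981 − $2362.40 = $618.60.
Claim 2 ($5730): deductible met; 40% of $5730 = $2292. Cost to patient: $2292. OOP to date $4654.40. Insurer: $5730 − $2292 = $3438.
Claim 3 ($3482): 40% coinsurance on $3482 = $1392.80. Patient owes $1392.80 (running OOP $6047.20). Insurer: $3482 − $1392.80 = $2089.20.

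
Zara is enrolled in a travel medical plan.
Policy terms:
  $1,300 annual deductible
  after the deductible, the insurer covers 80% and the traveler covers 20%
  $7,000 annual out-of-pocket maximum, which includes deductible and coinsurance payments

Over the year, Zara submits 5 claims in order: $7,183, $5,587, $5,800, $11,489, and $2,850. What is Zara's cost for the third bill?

Claim 1 — $7,183: deductible takes $1,300, $5,883 remains; coinsurance $5,883 × 20% = $1,176.60. Traveler owes $2,476.60 (running OOP $2,476.60).
Claim 2 — $5,587: deductible already satisfied, so traveler's share is 20% × $5,587 = $1,117.40. Traveler pays $1,117.40; OOP now $3,594.
Claim 3 — $5,800: deductible met; 20% of $5,800 = $1,160. Cost to traveler: $1,160. OOP to date $4,754.

$1,160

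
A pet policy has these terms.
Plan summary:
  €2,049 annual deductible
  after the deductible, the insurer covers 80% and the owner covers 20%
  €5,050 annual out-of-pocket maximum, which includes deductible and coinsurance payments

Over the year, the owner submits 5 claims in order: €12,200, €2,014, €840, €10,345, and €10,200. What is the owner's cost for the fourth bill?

Bill 1, €12,200: €2,049 finishes the deductible; €10,151 goes to coinsurance; owner's 20% is €2,030.20. Cost to owner: €4,079.20. OOP to date €4,079.20.
Bill 2, €2,014: deductible already satisfied, so owner's share is 20% × €2,014 = €402.80. Cost to owner: €402.80. OOP to date €4,482.
Bill 3, €840: 20% coinsurance on €840 = €168. Owner pays €168; OOP now €4,650.
Bill 4, €10,345: deductible met; 20% of €10,345 = €2,069. OOP would hit €6,719 > €5,050, so the cap limits the owner to €5,050 − €4,650 = €400.

€400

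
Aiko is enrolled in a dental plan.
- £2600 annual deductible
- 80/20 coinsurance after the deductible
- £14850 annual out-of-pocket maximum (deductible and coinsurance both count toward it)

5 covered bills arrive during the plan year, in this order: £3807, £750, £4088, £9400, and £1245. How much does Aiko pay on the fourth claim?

Claim 1 (£3807): deductible takes £2600, £1207 remains; 20% of £1207 = £241.40. Patient owes £2841.40 (running OOP £2841.40).
Claim 2 (£750): 20% coinsurance on £750 = £150. Patient pays £150; OOP now £2991.40.
Claim 3 (£4088): deductible met; 20% of £4088 = £817.60. Cost to patient: £817.60. OOP to date £3809.
Claim 4 (£9400): deductible met; 20% of £9400 = £1880. Cost to patient: £1880. OOP to date £5689.

£1880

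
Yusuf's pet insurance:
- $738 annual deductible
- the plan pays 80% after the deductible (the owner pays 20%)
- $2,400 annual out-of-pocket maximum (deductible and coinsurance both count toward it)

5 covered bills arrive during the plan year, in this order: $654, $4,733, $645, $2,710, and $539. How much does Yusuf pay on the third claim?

$129

#1 ($654): fully absorbed by the deductible. Owner pays $654; OOP now $654.
#2 ($4,733): $84 to deductible, leaving $4,649; coinsurance $4,649 × 20% = $929.80. Cost to owner: $1,013.80. OOP to date $1,667.80.
#3 ($645): deductible already satisfied, so owner's share is 20% × $645 = $129. Owner pays $129; OOP now $1,796.80.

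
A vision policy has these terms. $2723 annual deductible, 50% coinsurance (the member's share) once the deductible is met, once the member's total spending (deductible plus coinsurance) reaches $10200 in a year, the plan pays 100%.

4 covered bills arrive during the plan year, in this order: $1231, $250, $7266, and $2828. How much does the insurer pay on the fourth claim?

$1414

Claim 1 — $1231: fully absorbed by the deductible. Member owes $1231 (running OOP $1231). Insurer: $1231 − $1231 = $0.
Claim 2 — $250: entire amount goes to the deductible. Member pays $250; OOP now $1481. Plan pays $250 − $250 = $0.
Claim 3 — $7266: $1242 finishes the deductible; $6024 goes to coinsurance; coinsurance $6024 × 50% = $3012. Cost to member: $4254. OOP to date $5735. Plan pays $7266 − $4254 = $3012.
Claim 4 — $2828: deductible already satisfied, so member's share is 50% × $2828 = $1414. Member owes $1414 (running OOP $7149). Plan pays $2828 − $1414 = $1414.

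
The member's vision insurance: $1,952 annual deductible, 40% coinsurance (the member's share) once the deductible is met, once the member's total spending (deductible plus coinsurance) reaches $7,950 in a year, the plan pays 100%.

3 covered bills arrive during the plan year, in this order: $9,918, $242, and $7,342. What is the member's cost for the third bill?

$2,714.80

Claim 1 — $9,918: $1,952 finishes the deductible; $7,966 goes to coinsurance; 40% of $7,966 = $3,186.40. Cost to member: $5,138.40. OOP to date $5,138.40.
Claim 2 — $242: deductible already satisfied, so member's share is 40% × $242 = $96.80. Member owes $96.80 (running OOP $5,235.20).
Claim 3 — $7,342: 40% coinsurance on $7,342 = $2,936.80. OOP would hit $8,172 > $7,950, so the cap limits the member to $7,950 − $5,235.20 = $2,714.80.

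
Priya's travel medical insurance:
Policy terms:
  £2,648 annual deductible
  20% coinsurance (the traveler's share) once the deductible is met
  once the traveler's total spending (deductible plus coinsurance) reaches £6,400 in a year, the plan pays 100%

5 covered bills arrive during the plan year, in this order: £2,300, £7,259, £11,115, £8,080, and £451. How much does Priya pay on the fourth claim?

£146.80

Claim 1 (£2,300): all of it applies to the deductible. Cost to traveler: £2,300. OOP to date £2,300.
Claim 2 (£7,259): £348 finishes the deductible; £6,911 goes to coinsurance; 20% of £6,911 = £1,382.20. Traveler owes £1,730.20 (running OOP £4,030.20).
Claim 3 (£11,115): deductible met; 20% of £11,115 = £2,223. Traveler pays £2,223; OOP now £6,253.20.
Claim 4 (£8,080): 20% coinsurance on £8,080 = £1,616. Adding that to £6,253.20 gives £7,869.20, past the £6,400 cap; traveler pays only £6,400 − £6,253.20 = £146.80.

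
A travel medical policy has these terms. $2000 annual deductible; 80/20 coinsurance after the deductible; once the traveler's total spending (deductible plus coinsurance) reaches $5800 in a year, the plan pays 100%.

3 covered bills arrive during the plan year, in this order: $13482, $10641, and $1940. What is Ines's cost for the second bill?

#1 ($13482): $2000 to deductible, leaving $11482; traveler's 20% is $2296.40. Cost to traveler: $4296.40. OOP to date $4296.40.
#2 ($10641): 20% coinsurance on $10641 = $2128.20. Adding that to $4296.40 gives $6424.60, past the $5800 cap; traveler pays only $5800 − $4296.40 = $1503.60.

$1503.60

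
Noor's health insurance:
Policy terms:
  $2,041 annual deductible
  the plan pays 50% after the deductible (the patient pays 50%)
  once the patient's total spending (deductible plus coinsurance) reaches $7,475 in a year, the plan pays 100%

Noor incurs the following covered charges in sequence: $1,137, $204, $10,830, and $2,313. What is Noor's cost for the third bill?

$5,765

Claim 1 — $1,137: fully absorbed by the deductible. Cost to patient: $1,137. OOP to date $1,137.
Claim 2 — $204: all of it applies to the deductible. Cost to patient: $204. OOP to date $1,341.
Claim 3 — $10,830: $700 to deductible, leaving $10,130; 50% of $10,130 = $5,065. Cost to patient: $5,765. OOP to date $7,106.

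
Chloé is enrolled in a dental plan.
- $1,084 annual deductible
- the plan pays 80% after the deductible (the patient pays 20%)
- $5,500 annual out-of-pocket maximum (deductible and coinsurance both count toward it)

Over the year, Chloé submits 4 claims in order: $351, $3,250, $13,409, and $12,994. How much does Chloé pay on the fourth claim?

Claim 1 ($351): fully absorbed by the deductible. Patient pays $351; OOP now $351.
Claim 2 ($3,250): $733 to deductible, leaving $2,517; 20% of $2,517 = $503.40. Patient owes $1,236.40 (running OOP $1,587.40).
Claim 3 ($13,409): deductible met; 20% of $13,409 = $2,681.80. Patient pays $2,681.80; OOP now $4,269.20.
Claim 4 ($12,994): 20% coinsurance on $12,994 = $2,598.80. That would push OOP to $6,868, over the $5,500 cap, so patient pays $5,500 − $4,269.20 = $1,230.80.

$1,230.80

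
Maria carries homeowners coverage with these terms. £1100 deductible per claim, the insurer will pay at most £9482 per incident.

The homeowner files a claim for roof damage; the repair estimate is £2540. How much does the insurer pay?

£1440

Subtract the deductible: £2540 − £1100 = £1440.
£1440 ≤ £9482, so the limit doesn't bind; insurer pays £1440.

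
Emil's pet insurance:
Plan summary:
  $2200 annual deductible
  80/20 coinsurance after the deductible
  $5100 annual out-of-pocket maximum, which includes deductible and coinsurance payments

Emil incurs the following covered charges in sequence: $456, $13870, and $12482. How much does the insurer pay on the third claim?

Claim 1 ($456): fully absorbed by the deductible. Owner owes $456 (running OOP $456). Plan pays $456 − $456 = $0.
Claim 2 ($13870): $1744 finishes the deductible; $12126 goes to coinsurance; 20% of $12126 = $2425.20. Owner owes $4169.20 (running OOP $4625.20). Insurer: $13870 − $4169.20 = $9700.80.
Claim 3 ($12482): deductible already satisfied, so owner's share is 20% × $12482 = $2496.40. That would push OOP to $7121.60, over the $5100 cap, so owner pays $5100 − $4625.20 = $474.80. Plan pays $12482 − $474.80 = $12007.20.

$12007.20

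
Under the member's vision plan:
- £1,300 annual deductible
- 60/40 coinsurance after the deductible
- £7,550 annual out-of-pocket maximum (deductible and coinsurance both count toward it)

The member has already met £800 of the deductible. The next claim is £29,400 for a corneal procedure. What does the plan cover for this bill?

£22,650

Deductible still to meet: £1,300 − £800 = £500.
After the £500 deductible portion, £29,400 − £500 = £28,900 is subject to coinsurance.
Member's 40% share of £28,900 is £11,560.
That puts the member's cost at £500 + £11,560 = £12,060 before any cap.
Adding £12,060 to the £800 already spent would give £12,860, which exceeds the £7,550 cap; the member pays just £7,550 − £800 = £6,750.
The insurer covers the remainder: £29,400 − £6,750 = £22,650.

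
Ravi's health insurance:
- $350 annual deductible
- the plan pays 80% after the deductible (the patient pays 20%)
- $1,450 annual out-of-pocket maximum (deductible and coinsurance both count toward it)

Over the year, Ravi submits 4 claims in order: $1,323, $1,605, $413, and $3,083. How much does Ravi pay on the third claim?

$82.60

Bill 1, $1,323: $350 to deductible, leaving $973; patient's 20% is $194.60. Cost to patient: $544.60. OOP to date $544.60.
Bill 2, $1,605: 20% coinsurance on $1,605 = $321. Patient pays $321; OOP now $865.60.
Bill 3, $413: deductible met; 20% of $413 = $82.60. Cost to patient: $82.60. OOP to date $948.20.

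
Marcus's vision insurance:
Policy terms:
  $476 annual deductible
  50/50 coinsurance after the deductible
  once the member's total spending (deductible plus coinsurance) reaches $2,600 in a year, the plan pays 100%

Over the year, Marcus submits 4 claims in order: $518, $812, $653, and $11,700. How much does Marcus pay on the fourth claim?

$1,370.50

Bill 1, $518: $476 finishes the deductible; $42 goes to coinsurance; coinsurance $42 × 50% = $21. Cost to member: $497. OOP to date $497.
Bill 2, $812: 50% coinsurance on $812 = $406. Member pays $406; OOP now $903.
Bill 3, $653: 50% coinsurance on $653 = $326.50. Cost to member: $326.50. OOP to date $1,229.50.
Bill 4, $11,700: deductible already satisfied, so member's share is 50% × $11,700 = $5,850. Adding that to $1,229.50 gives $7,079.50, past the $2,600 cap; member pays only $2,600 − $1,229.50 = $1,370.50.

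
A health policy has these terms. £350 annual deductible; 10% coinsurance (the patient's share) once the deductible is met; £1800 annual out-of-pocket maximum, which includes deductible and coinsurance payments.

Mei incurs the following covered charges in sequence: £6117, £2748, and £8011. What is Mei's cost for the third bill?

Claim 1 — £6117: £350 finishes the deductible; £5767 goes to coinsurance; 10% of £5767 = £576.70. Patient owes £926.70 (running OOP £926.70).
Claim 2 — £2748: deductible met; 10% of £2748 = £274.80. Cost to patient: £274.80. OOP to date £1201.50.
Claim 3 — £8011: deductible already satisfied, so patient's share is 10% × £8011 = £801.10. OOP would hit £2002.60 > £1800, so the cap limits the patient to £1800 − £1201.50 = £598.50.

£598.50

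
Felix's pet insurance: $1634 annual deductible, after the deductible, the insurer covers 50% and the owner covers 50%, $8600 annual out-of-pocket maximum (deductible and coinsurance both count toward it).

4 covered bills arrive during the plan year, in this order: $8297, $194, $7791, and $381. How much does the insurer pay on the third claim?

$4253.50

Claim 1 — $8297: $1634 finishes the deductible; $6663 goes to coinsurance; owner's 50% is $3331.50. Cost to owner: $4965.50. OOP to date $4965.50. Insurer: $8297 − $4965.50 = $3331.50.
Claim 2 — $194: deductible already satisfied, so owner's share is 50% × $194 = $97. Owner owes $97 (running OOP $5062.50). Plan pays $194 − $97 = $97.
Claim 3 — $7791: deductible already satisfied, so owner's share is 50% × $7791 = $3895.50. OOP would hit $8958 > $8600, so the cap limits the owner to $8600 − $5062.50 = $3537.50. Plan pays $7791 − $3537.50 = $4253.50.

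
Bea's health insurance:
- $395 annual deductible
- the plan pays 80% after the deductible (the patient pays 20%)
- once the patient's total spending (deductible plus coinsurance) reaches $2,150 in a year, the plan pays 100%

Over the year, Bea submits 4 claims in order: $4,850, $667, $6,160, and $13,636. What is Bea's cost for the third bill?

$730.60

Claim 1 — $4,850: deductible takes $395, $4,455 remains; patient's 20% is $891. Patient pays $1,286; OOP now $1,286.
Claim 2 — $667: deductible already satisfied, so patient's share is 20% × $667 = $133.40. Cost to patient: $133.40. OOP to date $1,419.40.
Claim 3 — $6,160: 20% coinsurance on $6,160 = $1,232. OOP would hit $2,651.40 > $2,150, so the cap limits the patient to $2,150 − $1,419.40 = $730.60.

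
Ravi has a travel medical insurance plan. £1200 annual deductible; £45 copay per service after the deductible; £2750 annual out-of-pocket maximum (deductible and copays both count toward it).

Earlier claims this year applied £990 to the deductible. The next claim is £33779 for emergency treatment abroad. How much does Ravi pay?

£255

£990 of the £1200 deductible is already met, leaving £210.
That leaves £33779 − £210 = £33569 for the copay.
Copay on this service: £45.
That puts the traveler's cost at £210 + £45 = £255 before any cap.
Total out-of-pocket so far would be £990 + £255 = £1245, below the £2750 cap — no reduction.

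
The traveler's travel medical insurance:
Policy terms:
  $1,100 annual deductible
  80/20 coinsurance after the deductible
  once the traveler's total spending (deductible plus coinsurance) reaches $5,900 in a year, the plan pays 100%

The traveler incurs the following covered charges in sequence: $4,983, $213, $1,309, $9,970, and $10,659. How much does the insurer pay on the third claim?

$1,047.20

Bill 1, $4,983: $1,100 to deductible, leaving $3,883; traveler's 20% is $776.60. Traveler owes $1,876.60 (running OOP $1,876.60). Insurer: $4,983 − $1,876.60 = $3,106.40.
Bill 2, $213: deductible already satisfied, so traveler's share is 20% × $213 = $42.60. Traveler pays $42.60; OOP now $1,919.20. Plan pays $213 − $42.60 = $170.40.
Bill 3, $1,309: deductible met; 20% of $1,309 = $261.80. Cost to traveler: $261.80. OOP to date $2,181. Plan pays $1,309 − $261.80 = $1,047.20.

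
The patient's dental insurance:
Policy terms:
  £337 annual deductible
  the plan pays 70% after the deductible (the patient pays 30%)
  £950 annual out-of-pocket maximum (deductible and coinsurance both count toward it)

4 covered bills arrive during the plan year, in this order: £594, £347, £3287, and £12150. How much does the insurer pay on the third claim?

Claim 1 (£594): £337 to deductible, leaving £257; patient's 30% is £77.10. Cost to patient: £414.10. OOP to date £414.10. Insurer: £594 − £414.10 = £179.90.
Claim 2 (£347): deductible met; 30% of £347 = £104.10. Patient pays £104.10; OOP now £518.20. Plan pays £347 − £104.10 = £242.90.
Claim 3 (£3287): 30% coinsurance on £3287 = £986.10. That would push OOP to £1504.30, over the £950 cap, so patient pays £950 − £518.20 = £431.80. Insurer: £3287 − £431.80 = £2855.20.

£2855.20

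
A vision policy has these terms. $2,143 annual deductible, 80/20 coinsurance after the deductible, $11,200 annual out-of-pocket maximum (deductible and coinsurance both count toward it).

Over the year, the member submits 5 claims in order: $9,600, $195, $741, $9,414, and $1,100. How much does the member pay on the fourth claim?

Bill 1, $9,600: $2,143 finishes the deductible; $7,457 goes to coinsurance; member's 20% is $1,491.40. Member pays $3,634.40; OOP now $3,634.40.
Bill 2, $195: deductible met; 20% of $195 = $39. Member owes $39 (running OOP $3,673.40).
Bill 3, $741: deductible already satisfied, so member's share is 20% × $741 = $148.20. Member owes $148.20 (running OOP $3,821.60).
Bill 4, $9,414: deductible met; 20% of $9,414 = $1,882.80. Member owes $1,882.80 (running OOP $5,704.40).

$1,882.80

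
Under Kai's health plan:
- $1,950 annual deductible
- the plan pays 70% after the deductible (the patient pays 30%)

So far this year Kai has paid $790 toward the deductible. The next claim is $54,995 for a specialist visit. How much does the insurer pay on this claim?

Deductible still to meet: $1,950 − $790 = $1,160.
The remaining $53,835 (= $54,995 − $1,160) moves to coinsurance.
Patient's 30% share of $53,835 is $16,150.50.
Patient responsibility: $1,160 + $16,150.50 = $17,310.50.
The plan picks up $54,995 − $17,310.50 = $37,684.50.

$37,684.50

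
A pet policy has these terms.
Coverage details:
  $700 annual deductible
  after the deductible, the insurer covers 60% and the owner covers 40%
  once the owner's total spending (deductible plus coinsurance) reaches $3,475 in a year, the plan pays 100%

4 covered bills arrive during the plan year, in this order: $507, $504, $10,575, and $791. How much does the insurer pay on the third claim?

$7,924.40

Claim 1 ($507): entire amount goes to the deductible. Owner owes $507 (running OOP $507). Plan pays $507 − $507 = $0.
Claim 2 ($504): $193 finishes the deductible; $311 goes to coinsurance; 40% of $311 = $124.40. Owner owes $317.40 (running OOP $824.40). Plan pays $504 − $317.40 = $186.60.
Claim 3 ($10,575): 40% coinsurance on $10,575 = $4,230. Adding that to $824.40 gives $5,054.40, past the $3,475 cap; owner pays only $3,475 − $824.40 = $2,650.60. Plan pays $10,575 − $2,650.60 = $7,924.40.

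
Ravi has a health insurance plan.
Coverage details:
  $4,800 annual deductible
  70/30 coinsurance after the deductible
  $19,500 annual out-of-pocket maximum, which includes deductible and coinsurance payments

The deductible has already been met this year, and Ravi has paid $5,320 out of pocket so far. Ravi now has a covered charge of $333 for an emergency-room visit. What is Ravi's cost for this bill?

The deductible is already satisfied, so the full bill goes to coinsurance.
30% of $333 = $99.90 falls to the patient.
Year-to-date out-of-pocket becomes $5,320 + $99.90 = $5,419.90, still under the $19,500 maximum, so no cap applies.

$99.90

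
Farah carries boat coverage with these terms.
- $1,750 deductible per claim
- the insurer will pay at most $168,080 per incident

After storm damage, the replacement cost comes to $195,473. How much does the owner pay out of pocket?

Subtract the deductible: $195,473 − $1,750 = $193,723.
The $168,080 per-incident cap binds; insurer pays $168,080.
Out of pocket: $195,473 − $168,080 = $27,393.

$27,393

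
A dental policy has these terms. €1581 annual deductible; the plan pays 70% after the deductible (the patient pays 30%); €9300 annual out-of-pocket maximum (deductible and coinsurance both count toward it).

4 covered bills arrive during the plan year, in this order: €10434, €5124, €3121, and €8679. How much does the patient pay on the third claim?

#1 (€10434): deductible takes €1581, €8853 remains; coinsurance €8853 × 30% = €2655.90. Patient owes €4236.90 (running OOP €4236.90).
#2 (€5124): 30% coinsurance on €5124 = €1537.20. Patient owes €1537.20 (running OOP €5774.10).
#3 (€3121): deductible met; 30% of €3121 = €936.30. Patient pays €936.30; OOP now €6710.40.

€936.30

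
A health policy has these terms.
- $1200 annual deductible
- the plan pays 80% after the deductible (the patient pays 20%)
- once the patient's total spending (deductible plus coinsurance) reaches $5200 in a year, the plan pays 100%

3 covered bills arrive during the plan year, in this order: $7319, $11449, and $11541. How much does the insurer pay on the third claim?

$11054.60

#1 ($7319): deductible takes $1200, $6119 remains; patient's 20% is $1223.80. Cost to patient: $2423.80. OOP to date $2423.80. Plan pays $7319 − $2423.80 = $4895.20.
#2 ($11449): deductible already satisfied, so patient's share is 20% × $11449 = $2289.80. Patient pays $2289.80; OOP now $4713.60. Plan pays $11449 − $2289.80 = $9159.20.
#3 ($11541): deductible already satisfied, so patient's share is 20% × $11541 = $2308.20. OOP would hit $7021.80 > $5200, so the cap limits the patient to $5200 − $4713.60 = $486.40. Plan pays $11541 − $486.40 = $11054.60.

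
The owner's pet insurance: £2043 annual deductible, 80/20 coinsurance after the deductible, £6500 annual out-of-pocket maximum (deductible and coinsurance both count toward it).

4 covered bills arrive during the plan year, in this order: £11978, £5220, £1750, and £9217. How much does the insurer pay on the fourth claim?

Claim 1 (£11978): deductible takes £2043, £9935 remains; 20% of £9935 = £1987. Owner pays £4030; OOP now £4030. Plan pays £11978 − £4030 = £7948.
Claim 2 (£5220): deductible already satisfied, so owner's share is 20% × £5220 = £1044. Owner pays £1044; OOP now £5074. Insurer: £5220 − £1044 = £4176.
Claim 3 (£1750): deductible already satisfied, so owner's share is 20% × £1750 = £350. Owner pays £350; OOP now £5424. Insurer: £1750 − £350 = £1400.
Claim 4 (£9217): 20% coinsurance on £9217 = £1843.40. Adding that to £5424 gives £7267.40, past the £6500 cap; owner pays only £6500 − £5424 = £1076. Plan pays £9217 − £1076 = £8141.

£8141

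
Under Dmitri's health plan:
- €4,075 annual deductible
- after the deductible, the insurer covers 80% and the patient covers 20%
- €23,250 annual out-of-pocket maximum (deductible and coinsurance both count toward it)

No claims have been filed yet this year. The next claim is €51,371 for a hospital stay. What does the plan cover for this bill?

Nothing has been paid toward the €4,075 deductible, so the first €4,075 of this charge is applied there.
After the €4,075 deductible portion, €51,371 − €4,075 = €47,296 is subject to coinsurance.
Patient's 20% share of €47,296 is €9,459.20.
Patient responsibility before any cap: €4,075 + €9,459.20 = €13,534.20.
Cumulative spending €0 + €13,534.20 = €13,534.20 stays under the €23,250 maximum.
Insurer pays the balance: €51,371 − €13,534.20 = €37,836.80.

€37,836.80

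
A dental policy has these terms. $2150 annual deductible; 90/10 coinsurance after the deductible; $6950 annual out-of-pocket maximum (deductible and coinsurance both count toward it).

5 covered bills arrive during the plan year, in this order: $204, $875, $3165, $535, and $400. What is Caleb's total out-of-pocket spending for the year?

Claim 1 ($204): fully absorbed by the deductible. Patient owes $204 (running OOP $204).
Claim 2 ($875): fully absorbed by the deductible. Cost to patient: $875. OOP to date $1079.
Claim 3 ($3165): $1071 to deductible, leaving $2094; coinsurance $2094 × 10% = $209.40. Patient owes $1280.40 (running OOP $2359.40).
Claim 4 ($535): deductible already satisfied, so patient's share is 10% × $535 = $53.50. Patient pays $53.50; OOP now $2412.90.
Claim 5 ($400): deductible already satisfied, so patient's share is 10% × $400 = $40. Cost to patient: $40. OOP to date $2452.90.
Summing the patient's payments: $204 + $875 + $1280.40 + $53.50 + $40 = $2452.90.

$2452.90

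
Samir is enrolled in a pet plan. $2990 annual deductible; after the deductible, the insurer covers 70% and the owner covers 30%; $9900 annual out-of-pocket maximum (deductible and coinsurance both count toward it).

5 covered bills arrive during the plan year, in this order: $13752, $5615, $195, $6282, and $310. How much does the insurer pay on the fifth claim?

$256.20

Claim 1 — $13752: deductible takes $2990, $10762 remains; 30% of $10762 = $3228.60. Owner owes $6218.60 (running OOP $6218.60). Plan pays $13752 − $6218.60 = $7533.40.
Claim 2 — $5615: 30% coinsurance on $5615 = $1684.50. Cost to owner: $1684.50. OOP to date $7903.10. Plan pays $5615 − $1684.50 = $3930.50.
Claim 3 — $195: deductible already satisfied, so owner's share is 30% × $195 = $58.50. Owner pays $58.50; OOP now $7961.60. Plan pays $195 − $58.50 = $136.50.
Claim 4 — $6282: deductible met; 30% of $6282 = $1884.60. Owner pays $1884.60; OOP now $9846.20. Insurer: $6282 − $1884.60 = $4397.40.
Claim 5 — $310: deductible already satisfied, so owner's share is 30% × $310 = $93. That would push OOP to $9939.20, over the $9900 cap, so owner pays $9900 − $9846.20 = $53.80. Insurer: $310 − $53.80 = $256.20.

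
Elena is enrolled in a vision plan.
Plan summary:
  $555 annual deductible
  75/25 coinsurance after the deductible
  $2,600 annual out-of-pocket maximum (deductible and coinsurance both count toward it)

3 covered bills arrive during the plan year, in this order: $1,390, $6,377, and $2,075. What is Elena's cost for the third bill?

$242

#1 ($1,390): $555 finishes the deductible; $835 goes to coinsurance; coinsurance $835 × 25% = $208.75. Member pays $763.75; OOP now $763.75.
#2 ($6,377): 25% coinsurance on $6,377 = $1,594.25. Cost to member: $1,594.25. OOP to date $2,358.
#3 ($2,075): deductible met; 25% of $2,075 = $518.75. That would push OOP to $2,876.75, over the $2,600 cap, so member pays $2,600 − $2,358 = $242.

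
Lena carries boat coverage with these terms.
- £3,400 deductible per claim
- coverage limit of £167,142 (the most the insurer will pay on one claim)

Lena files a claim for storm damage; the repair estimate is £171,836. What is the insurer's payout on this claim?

Less the £3,400 deductible: £171,836 − £3,400 = £168,436.
Since £168,436 > £167,142, the payout is capped at £167,142.

£167,142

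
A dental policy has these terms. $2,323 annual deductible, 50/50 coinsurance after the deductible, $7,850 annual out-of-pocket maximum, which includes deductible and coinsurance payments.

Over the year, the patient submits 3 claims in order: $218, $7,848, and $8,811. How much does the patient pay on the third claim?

Claim 1 — $218: fully absorbed by the deductible. Patient owes $218 (running OOP $218).
Claim 2 — $7,848: deductible takes $2,105, $5,743 remains; 50% of $5,743 = $2,871.50. Patient owes $4,976.50 (running OOP $5,194.50).
Claim 3 — $8,811: 50% coinsurance on $8,811 = $4,405.50. OOP would hit $9,600 > $7,850, so the cap limits the patient to $7,850 − $5,194.50 = $2,655.50.

$2,655.50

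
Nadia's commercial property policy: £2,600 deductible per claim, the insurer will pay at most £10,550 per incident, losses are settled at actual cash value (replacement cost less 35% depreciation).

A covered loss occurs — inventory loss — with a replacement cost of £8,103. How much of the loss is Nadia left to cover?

£5,436.05

Actual cash value after 35% depreciation: £8,103 × 65% = £5,266.95.
Less the £2,600 deductible: £5,266.95 − £2,600 = £2,666.95.
£2,666.95 ≤ £10,550, so the limit doesn't bind; insurer pays £2,666.95.
Business's share is the uncovered remainder: £8,103 − £2,666.95 = £5,436.05.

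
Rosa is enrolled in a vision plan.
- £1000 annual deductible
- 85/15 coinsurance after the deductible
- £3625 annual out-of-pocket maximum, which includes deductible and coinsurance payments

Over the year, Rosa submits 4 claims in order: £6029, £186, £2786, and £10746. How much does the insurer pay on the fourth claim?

£9321.15

Bill 1, £6029: deductible takes £1000, £5029 remains; member's 15% is £754.35. Cost to member: £1754.35. OOP to date £1754.35. Plan pays £6029 − £1754.35 = £4274.65.
Bill 2, £186: deductible met; 15% of £186 = £27.90. Member owes £27.90 (running OOP £1782.25). Plan pays £186 − £27.90 = £158.10.
Bill 3, £2786: deductible met; 15% of £2786 = £417.90. Member pays £417.90; OOP now £2200.15. Plan pays £2786 − £417.90 = £2368.10.
Bill 4, £10746: 15% coinsurance on £10746 = £1611.90. Adding that to £2200.15 gives £3812.05, past the £3625 cap; member pays only £3625 − £2200.15 = £1424.85. Insurer: £10746 − £1424.85 = £9321.15.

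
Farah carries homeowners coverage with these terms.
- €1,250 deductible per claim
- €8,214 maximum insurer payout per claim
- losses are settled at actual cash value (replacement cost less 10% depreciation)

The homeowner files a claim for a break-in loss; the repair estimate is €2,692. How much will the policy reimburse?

Actual cash value after 10% depreciation: €2,692 × 90% = €2,422.80.
Less the €1,250 deductible: €2,422.80 − €1,250 = €1,172.80.
€1,172.80 ≤ €8,214, so the limit doesn't bind; insurer pays €1,172.80.

€1,172.80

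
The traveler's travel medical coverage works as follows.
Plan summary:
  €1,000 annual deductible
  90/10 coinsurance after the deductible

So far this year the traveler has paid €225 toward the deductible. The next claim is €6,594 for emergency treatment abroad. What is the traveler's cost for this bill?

Remaining deductible: €1,000 − €225 = €775.
That leaves €6,594 − €775 = €5,819 for coinsurance.
Coinsurance: €5,819 × 10% = €581.90.
Traveler responsibility: €775 + €581.90 = €1,356.90.

€1,356.90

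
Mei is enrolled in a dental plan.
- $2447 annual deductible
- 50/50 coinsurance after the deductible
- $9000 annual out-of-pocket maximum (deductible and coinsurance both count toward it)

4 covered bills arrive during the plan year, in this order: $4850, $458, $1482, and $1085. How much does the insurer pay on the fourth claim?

$542.50

Claim 1 ($4850): $2447 finishes the deductible; $2403 goes to coinsurance; patient's 50% is $1201.50. Cost to patient: $3648.50. OOP to date $3648.50. Plan pays $4850 − $3648.50 = $1201.50.
Claim 2 ($458): deductible met; 50% of $458 = $229. Patient pays $229; OOP now $3877.50. Insurer: $458 − $229 = $229.
Claim 3 ($1482): deductible met; 50% of $1482 = $741. Patient pays $741; OOP now $4618.50. Insurer: $1482 − $741 = $741.
Claim 4 ($1085): deductible met; 50% of $1085 = $542.50. Cost to patient: $542.50. OOP to date $5161. Insurer: $1085 − $542.50 = $542.50.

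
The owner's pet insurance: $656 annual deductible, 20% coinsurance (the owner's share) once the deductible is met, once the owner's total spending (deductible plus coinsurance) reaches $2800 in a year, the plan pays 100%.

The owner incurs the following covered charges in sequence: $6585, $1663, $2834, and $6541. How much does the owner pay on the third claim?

$566.80

Bill 1, $6585: $656 finishes the deductible; $5929 goes to coinsurance; 20% of $5929 = $1185.80. Owner owes $1841.80 (running OOP $1841.80).
Bill 2, $1663: 20% coinsurance on $1663 = $332.60. Owner owes $332.60 (running OOP $2174.40).
Bill 3, $2834: 20% coinsurance on $2834 = $566.80. Owner owes $566.80 (running OOP $2741.20).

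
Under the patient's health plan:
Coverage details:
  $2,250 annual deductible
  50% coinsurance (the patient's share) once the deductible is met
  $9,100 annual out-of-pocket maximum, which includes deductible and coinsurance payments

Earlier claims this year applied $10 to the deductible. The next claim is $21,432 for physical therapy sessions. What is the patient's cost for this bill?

$9,090

Remaining deductible: $2,250 − $10 = $2,240.
That leaves $21,432 − $2,240 = $19,192 for coinsurance.
Patient's 50% share of $19,192 is $9,596.
So the patient owes $2,240 + $9,596 = $11,836 before any cap.
Year-to-date out-of-pocket would reach $10 + $11,836 = $11,846, above the $9,100 maximum, so the patient pays only $9,100 − $10 = $9,090.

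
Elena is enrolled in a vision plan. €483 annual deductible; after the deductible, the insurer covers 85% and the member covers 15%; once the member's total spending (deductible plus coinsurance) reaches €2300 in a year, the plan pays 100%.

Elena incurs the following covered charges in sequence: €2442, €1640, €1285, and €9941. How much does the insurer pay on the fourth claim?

€8856.60

Bill 1, €2442: €483 to deductible, leaving €1959; 15% of €1959 = €293.85. Member owes €776.85 (running OOP €776.85). Plan pays €2442 − €776.85 = €1665.15.
Bill 2, €1640: deductible already satisfied, so member's share is 15% × €1640 = €246. Member pays €246; OOP now €1022.85. Insurer: €1640 − €246 = €1394.
Bill 3, €1285: deductible already satisfied, so member's share is 15% × €1285 = €192.75. Member pays €192.75; OOP now €1215.60. Insurer: €1285 − €192.75 = €1092.25.
Bill 4, €9941: 15% coinsurance on €9941 = €1491.15. OOP would hit €2706.75 > €2300, so the cap limits the member to €2300 − €1215.60 = €1084.40. Insurer: €9941 − €1084.40 = €8856.60.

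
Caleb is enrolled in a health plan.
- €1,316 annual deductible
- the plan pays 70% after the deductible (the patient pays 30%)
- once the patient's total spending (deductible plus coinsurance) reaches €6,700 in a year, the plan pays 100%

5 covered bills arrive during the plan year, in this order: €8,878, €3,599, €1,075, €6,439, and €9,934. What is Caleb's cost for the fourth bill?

€1,713.20

Claim 1 — €8,878: €1,316 finishes the deductible; €7,562 goes to coinsurance; coinsurance €7,562 × 30% = €2,268.60. Patient pays €3,584.60; OOP now €3,584.60.
Claim 2 — €3,599: deductible met; 30% of €3,599 = €1,079.70. Patient owes €1,079.70 (running OOP €4,664.30).
Claim 3 — €1,075: deductible met; 30% of €1,075 = €322.50. Patient owes €322.50 (running OOP €4,986.80).
Claim 4 — €6,439: 30% coinsurance on €6,439 = €1,931.70. OOP would hit €6,918.50 > €6,700, so the cap limits the patient to €6,700 − €4,986.80 = €1,713.20.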